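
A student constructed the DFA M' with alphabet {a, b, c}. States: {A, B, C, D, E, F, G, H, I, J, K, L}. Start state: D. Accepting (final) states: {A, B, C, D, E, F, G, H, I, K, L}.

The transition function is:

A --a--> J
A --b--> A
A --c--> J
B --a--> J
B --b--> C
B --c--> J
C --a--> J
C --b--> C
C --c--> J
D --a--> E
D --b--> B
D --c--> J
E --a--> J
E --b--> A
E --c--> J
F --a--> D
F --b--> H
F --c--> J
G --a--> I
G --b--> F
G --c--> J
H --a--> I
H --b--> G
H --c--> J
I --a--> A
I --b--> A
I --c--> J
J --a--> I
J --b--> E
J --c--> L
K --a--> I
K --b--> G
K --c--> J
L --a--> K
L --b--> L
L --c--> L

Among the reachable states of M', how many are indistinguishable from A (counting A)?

4

Initial partition by acceptance: {A,B,C,D,E,F,G,H,I,K,L} | {J}.
Split {A,B,C,D,E,F,G,H,I,K,L} by δ(·,a) → {D,F,G,H,I,K,L} and {A,B,C,E}.
Split {D,F,G,H,I,K,L} by δ(·,a) → {F,G,H,K,L} and {D,I}.
On input a, block {F,G,H,K,L} splits into {F,G,H,K} and {L}.
Stable partition: {F,G,H,K} | {J} | {A,B,C,E} | {D,I} | {L} — 5 equivalence classes.
State A belongs to the block {A,B,C,E}, which has 4 states.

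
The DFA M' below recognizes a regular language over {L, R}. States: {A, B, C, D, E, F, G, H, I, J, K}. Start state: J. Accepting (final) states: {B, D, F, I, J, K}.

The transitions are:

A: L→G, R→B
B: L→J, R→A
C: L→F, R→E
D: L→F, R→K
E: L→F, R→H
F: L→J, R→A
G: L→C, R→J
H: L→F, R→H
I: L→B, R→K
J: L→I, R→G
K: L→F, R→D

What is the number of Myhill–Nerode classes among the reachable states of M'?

Every state is reachable, so we keep all 11.
Initial partition by acceptance: {B,D,F,I,J,K} | {A,C,E,G,H}.
Refine {B,D,F,I,J,K} on symbol R: members go to different blocks, giving {B,F,J} and {D,I,K}.
Split {B,F,J} by δ(·,L) → {B,F} and {J}.
Refine {A,C,E,G,H} on symbol L: members go to different blocks, giving {C,E,H} and {A,G}.
Split {A,G} by δ(·,L) → {A} and {G}.
No further refinement is possible. Final partition (6 blocks): {B,F} | {C,E,H} | {D,I,K} | {J} | {A} | {G}.

6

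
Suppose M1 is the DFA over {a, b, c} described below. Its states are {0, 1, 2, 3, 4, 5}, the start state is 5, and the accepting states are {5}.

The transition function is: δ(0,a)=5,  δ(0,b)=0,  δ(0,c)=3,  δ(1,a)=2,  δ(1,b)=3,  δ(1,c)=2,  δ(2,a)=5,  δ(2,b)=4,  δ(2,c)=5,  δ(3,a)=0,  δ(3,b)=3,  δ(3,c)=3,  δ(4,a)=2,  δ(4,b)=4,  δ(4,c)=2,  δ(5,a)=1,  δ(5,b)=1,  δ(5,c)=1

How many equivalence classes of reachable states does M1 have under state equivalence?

Initial partition by acceptance: {5} | {0,1,2,3,4}.
Refine {0,1,2,3,4} on symbol a: members go to different blocks, giving {1,3,4} and {0,2}.
Refine {1,3,4} on symbol c: members go to different blocks, giving {1,4} and {3}.
Refine {1,4} on symbol b: members go to different blocks, giving {1} and {4}.
Split {0,2} by δ(·,b) → {0} and {2}.
No further refinement is possible. Final partition (6 blocks): {5} | {1} | {0} | {3} | {4} | {2}.

6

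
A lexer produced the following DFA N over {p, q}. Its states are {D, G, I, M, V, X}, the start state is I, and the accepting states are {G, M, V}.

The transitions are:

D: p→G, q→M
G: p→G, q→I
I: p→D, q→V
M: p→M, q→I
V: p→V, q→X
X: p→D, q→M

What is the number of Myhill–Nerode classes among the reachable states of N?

3

Start with accepting vs non-accepting: {G,M,V} | {D,I,X}.
Refine {D,I,X} on symbol p: members go to different blocks, giving {I,X} and {D}.
No further refinement is possible. Final partition (3 blocks): {G,M,V} | {I,X} | {D}.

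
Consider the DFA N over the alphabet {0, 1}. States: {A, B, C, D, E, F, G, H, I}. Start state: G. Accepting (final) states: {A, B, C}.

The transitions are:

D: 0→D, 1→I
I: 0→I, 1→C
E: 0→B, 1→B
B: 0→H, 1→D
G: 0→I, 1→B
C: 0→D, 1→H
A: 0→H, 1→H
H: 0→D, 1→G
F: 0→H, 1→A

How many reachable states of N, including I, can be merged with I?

2

Reachable states from the start: {B,C,D,G,H,I}. Unreachable: {A,E,F} — drop them.
P0 = {B,C} | {D,G,H,I}.
Split {D,G,H,I} by δ(·,1) → {D,H} and {G,I}.
No further refinement is possible. Final partition (3 blocks): {B,C} | {D,H} | {G,I}.
The equivalence class containing I is {G,I}, of size 2.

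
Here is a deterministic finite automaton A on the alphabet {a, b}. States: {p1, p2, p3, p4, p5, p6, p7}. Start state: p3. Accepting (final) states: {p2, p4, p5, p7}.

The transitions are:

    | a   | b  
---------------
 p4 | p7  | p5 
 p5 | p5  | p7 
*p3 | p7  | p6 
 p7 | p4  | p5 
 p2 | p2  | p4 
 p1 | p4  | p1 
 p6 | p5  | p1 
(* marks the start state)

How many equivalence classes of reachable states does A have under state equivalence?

2

Reachable states from the start: {p1,p3,p4,p5,p6,p7}. Unreachable: {p2} — drop them.
Initial partition by acceptance: {p4,p5,p7} | {p1,p3,p6}.
The partition is now stable with 2 blocks: {p4,p5,p7} | {p1,p3,p6}.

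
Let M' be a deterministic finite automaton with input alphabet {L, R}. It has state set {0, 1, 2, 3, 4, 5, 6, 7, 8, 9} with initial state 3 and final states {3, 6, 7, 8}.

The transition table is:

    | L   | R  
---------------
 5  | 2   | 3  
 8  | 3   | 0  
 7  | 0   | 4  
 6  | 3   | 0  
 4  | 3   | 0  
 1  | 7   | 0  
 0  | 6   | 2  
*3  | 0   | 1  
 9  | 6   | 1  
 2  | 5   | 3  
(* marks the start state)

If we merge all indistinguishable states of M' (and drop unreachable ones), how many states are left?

5

States {8,9} cannot be reached from the start state, so discard them.
Initial partition by acceptance: {3,6,7} | {0,1,2,4,5}.
Split {3,6,7} by δ(·,L) → {3,7} and {6}.
On input L, block {0,1,2,4,5} splits into {1,4} and {2,5} and {0}.
No further refinement is possible. Final partition (5 blocks): {3,7} | {1,4} | {6} | {2,5} | {0}.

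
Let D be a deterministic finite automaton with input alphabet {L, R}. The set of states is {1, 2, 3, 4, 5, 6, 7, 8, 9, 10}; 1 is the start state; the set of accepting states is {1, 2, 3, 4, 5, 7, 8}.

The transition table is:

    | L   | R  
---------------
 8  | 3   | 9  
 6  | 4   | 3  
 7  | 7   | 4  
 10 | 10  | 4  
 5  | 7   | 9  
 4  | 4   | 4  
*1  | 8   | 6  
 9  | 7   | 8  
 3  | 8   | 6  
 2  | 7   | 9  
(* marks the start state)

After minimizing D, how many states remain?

3

States {2,5,10} cannot be reached from the start state, so discard them.
Initial partition by acceptance: {1,3,4,7,8} | {6,9}.
On input R, block {1,3,4,7,8} splits into {1,3,8} and {4,7}.
The partition is now stable with 3 blocks: {1,3,8} | {6,9} | {4,7}.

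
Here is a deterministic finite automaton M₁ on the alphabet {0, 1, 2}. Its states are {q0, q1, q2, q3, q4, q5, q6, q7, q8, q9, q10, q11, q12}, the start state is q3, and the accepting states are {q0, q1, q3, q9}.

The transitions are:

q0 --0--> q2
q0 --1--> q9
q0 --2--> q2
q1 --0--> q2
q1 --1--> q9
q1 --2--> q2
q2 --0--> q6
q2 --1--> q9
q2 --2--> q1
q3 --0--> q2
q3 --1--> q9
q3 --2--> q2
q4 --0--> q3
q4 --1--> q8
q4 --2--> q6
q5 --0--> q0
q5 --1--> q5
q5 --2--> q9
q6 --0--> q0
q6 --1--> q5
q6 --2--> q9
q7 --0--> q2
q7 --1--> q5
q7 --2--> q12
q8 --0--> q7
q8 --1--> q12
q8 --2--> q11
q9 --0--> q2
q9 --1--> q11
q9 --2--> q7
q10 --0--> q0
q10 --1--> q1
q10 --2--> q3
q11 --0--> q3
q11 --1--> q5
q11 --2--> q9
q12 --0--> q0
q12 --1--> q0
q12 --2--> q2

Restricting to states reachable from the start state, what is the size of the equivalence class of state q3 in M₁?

States {q4,q8,q10} cannot be reached from the start state, so discard them.
Start with accepting vs non-accepting: {q0,q1,q3,q9} | {q2,q5,q6,q7,q11,q12}.
On input 1, block {q0,q1,q3,q9} splits into {q0,q1,q3} and {q9}.
On input 0, block {q2,q5,q6,q7,q11,q12} splits into {q5,q6,q11,q12} and {q2,q7}.
Split {q5,q6,q11,q12} by δ(·,1) → {q5,q6,q11} and {q12}.
Refine {q2,q7} on symbol 0: members go to different blocks, giving {q2} and {q7}.
No further refinement is possible. Final partition (6 blocks): {q0,q1,q3} | {q5,q6,q11} | {q9} | {q2} | {q12} | {q7}.
State q3 belongs to the block {q0,q1,q3}, which has 3 states.

3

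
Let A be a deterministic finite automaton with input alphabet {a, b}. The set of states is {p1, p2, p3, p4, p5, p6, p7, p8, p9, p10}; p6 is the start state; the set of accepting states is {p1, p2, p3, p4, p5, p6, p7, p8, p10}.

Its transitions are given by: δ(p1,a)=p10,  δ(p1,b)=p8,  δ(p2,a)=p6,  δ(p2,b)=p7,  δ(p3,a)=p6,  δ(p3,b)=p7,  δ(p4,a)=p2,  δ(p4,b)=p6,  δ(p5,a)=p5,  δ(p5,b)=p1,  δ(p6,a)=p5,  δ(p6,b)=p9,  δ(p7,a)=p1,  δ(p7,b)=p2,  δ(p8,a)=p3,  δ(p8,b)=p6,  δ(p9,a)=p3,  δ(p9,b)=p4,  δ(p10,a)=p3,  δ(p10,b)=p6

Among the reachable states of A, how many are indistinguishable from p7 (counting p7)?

1

P0 = {p1,p2,p3,p4,p5,p6,p7,p8,p10} | {p9}.
On input b, block {p1,p2,p3,p4,p5,p6,p7,p8,p10} splits into {p1,p2,p3,p4,p5,p7,p8,p10} and {p6}.
Refine {p1,p2,p3,p4,p5,p7,p8,p10} on symbol a: members go to different blocks, giving {p1,p4,p5,p7,p8,p10} and {p2,p3}.
Split {p1,p4,p5,p7,p8,p10} by δ(·,a) → {p1,p5,p7} and {p4,p8,p10}.
Split {p1,p5,p7} by δ(·,a) → {p5,p7} and {p1}.
On input a, block {p5,p7} splits into {p5} and {p7}.
Stable partition: {p5} | {p9} | {p6} | {p2,p3} | {p4,p8,p10} | {p1} | {p7} — 7 equivalence classes.
State p7 belongs to the block {p7}, which has 1 states.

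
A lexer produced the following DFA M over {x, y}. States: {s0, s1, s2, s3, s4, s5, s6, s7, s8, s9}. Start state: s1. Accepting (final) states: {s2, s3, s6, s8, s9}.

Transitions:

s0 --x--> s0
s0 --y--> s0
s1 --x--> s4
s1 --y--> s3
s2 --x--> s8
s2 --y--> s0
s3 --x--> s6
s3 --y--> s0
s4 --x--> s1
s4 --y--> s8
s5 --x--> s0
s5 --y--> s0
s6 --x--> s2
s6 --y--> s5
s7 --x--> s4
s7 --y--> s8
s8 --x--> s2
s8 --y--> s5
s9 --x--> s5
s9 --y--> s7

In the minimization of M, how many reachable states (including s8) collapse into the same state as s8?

4

Reachable states from the start: {s0,s1,s2,s3,s4,s5,s6,s8}. Unreachable: {s7,s9} — drop them.
Start with accepting vs non-accepting: {s2,s3,s6,s8} | {s0,s1,s4,s5}.
On input y, block {s0,s1,s4,s5} splits into {s0,s5} and {s1,s4}.
Stable partition: {s2,s3,s6,s8} | {s0,s5} | {s1,s4} — 3 equivalence classes.
The equivalence class containing s8 is {s2,s3,s6,s8}, of size 4.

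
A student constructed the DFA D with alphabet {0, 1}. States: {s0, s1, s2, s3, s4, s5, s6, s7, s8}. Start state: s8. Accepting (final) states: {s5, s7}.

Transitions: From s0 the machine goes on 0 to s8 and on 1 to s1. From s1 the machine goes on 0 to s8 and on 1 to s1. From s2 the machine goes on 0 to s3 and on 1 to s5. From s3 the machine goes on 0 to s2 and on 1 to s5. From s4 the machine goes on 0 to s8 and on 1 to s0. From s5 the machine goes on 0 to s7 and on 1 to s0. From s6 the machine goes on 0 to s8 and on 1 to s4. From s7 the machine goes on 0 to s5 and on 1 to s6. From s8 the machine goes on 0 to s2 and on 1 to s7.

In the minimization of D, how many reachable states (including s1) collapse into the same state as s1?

Initial partition by acceptance: {s5,s7} | {s0,s1,s2,s3,s4,s6,s8}.
Refine {s0,s1,s2,s3,s4,s6,s8} on symbol 1: members go to different blocks, giving {s0,s1,s4,s6} and {s2,s3,s8}.
No further refinement is possible. Final partition (3 blocks): {s5,s7} | {s0,s1,s4,s6} | {s2,s3,s8}.
State s1 belongs to the block {s0,s1,s4,s6}, which has 4 states.

4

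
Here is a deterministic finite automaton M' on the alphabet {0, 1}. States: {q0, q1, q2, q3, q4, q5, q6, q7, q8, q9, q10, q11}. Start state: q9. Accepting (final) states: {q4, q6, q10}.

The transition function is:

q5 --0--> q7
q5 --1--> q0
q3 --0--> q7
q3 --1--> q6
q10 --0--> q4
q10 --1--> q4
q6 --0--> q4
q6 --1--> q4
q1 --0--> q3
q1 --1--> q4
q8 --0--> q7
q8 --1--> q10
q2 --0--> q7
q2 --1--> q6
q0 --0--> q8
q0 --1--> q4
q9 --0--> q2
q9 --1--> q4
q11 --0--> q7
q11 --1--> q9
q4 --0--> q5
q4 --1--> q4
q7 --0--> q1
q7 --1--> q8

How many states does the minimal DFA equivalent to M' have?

6

Reachable states from the start: {q0,q1,q2,q3,q4,q5,q6,q7,q8,q9,q10}. Unreachable: {q11} — drop them.
P0 = {q4,q6,q10} | {q0,q1,q2,q3,q5,q7,q8,q9}.
Refine {q4,q6,q10} on symbol 0: members go to different blocks, giving {q6,q10} and {q4}.
Split {q0,q1,q2,q3,q5,q7,q8,q9} by δ(·,1) → {q0,q1,q9} and {q2,q3,q8} and {q5,q7}.
On input 0, block {q5,q7} splits into {q5} and {q7}.
Stable partition: {q6,q10} | {q0,q1,q9} | {q4} | {q2,q3,q8} | {q5} | {q7} — 6 equivalence classes.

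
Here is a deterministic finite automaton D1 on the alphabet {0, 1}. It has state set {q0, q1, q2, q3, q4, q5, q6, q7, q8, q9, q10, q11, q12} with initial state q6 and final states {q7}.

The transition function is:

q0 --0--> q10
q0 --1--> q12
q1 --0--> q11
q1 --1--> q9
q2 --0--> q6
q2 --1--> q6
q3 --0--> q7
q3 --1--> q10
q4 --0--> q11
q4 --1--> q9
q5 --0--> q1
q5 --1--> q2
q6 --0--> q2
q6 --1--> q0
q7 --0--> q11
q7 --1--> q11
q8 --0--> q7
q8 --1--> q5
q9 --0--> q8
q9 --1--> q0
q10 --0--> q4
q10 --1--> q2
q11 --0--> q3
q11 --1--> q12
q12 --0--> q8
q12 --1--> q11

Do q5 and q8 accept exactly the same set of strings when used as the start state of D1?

All states are reachable from the start state.
P0 = {q7} | {q0,q1,q2,q3,q4,q5,q6,q8,q9,q10,q11,q12}.
Split {q0,q1,q2,q3,q4,q5,q6,q8,q9,q10,q11,q12} by δ(·,0) → {q0,q1,q2,q4,q5,q6,q9,q10,q11,q12} and {q3,q8}.
Split {q0,q1,q2,q4,q5,q6,q9,q10,q11,q12} by δ(·,0) → {q0,q1,q2,q4,q5,q6,q10} and {q9,q11,q12}.
On input 0, block {q0,q1,q2,q4,q5,q6,q10} splits into {q0,q2,q5,q6,q10} and {q1,q4}.
Refine {q0,q2,q5,q6,q10} on symbol 0: members go to different blocks, giving {q0,q2,q6} and {q5,q10}.
Refine {q0,q2,q6} on symbol 0: members go to different blocks, giving {q2,q6} and {q0}.
Split {q2,q6} by δ(·,1) → {q2} and {q6}.
On input 1, block {q9,q11,q12} splits into {q11,q12} and {q9}.
No further refinement is possible. Final partition (9 blocks): {q7} | {q2} | {q3,q8} | {q11,q12} | {q1,q4} | {q5,q10} | {q0} | {q6} | {q9}.
q5 and q8 end up in different blocks, so they are distinguishable. For instance, the string '0' is accepted from only q8.

No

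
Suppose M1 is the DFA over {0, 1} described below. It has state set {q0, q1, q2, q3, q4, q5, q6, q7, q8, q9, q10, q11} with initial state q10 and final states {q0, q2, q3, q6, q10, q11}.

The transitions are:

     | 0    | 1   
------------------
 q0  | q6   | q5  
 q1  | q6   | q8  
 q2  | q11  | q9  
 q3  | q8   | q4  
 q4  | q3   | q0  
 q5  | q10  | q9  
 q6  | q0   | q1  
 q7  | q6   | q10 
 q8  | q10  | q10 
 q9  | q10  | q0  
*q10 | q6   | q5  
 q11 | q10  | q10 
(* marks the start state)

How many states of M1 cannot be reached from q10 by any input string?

No path from q10 leads to q2, q3, q4, q7, q11; the other 7 states are all reachable.

5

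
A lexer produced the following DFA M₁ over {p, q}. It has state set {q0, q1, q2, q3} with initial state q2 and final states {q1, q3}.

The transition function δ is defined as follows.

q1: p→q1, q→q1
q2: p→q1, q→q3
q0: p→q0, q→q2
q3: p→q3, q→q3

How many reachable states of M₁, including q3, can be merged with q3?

2

States {q0} cannot be reached from the start state, so discard them.
Initial partition by acceptance: {q1,q3} | {q2}.
Stable partition: {q1,q3} | {q2} — 2 equivalence classes.
The equivalence class containing q3 is {q1,q3}, of size 2.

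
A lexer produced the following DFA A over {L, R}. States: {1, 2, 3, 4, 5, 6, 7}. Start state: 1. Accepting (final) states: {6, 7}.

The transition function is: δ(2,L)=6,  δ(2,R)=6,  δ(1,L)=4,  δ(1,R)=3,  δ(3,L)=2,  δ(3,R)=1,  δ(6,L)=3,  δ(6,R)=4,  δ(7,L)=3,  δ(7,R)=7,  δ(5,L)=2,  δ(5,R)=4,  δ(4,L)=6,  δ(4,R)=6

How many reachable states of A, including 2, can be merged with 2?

2

Reachable states from the start: {1,2,3,4,6}. Unreachable: {5,7} — drop them.
Initial partition by acceptance: {6} | {1,2,3,4}.
On input L, block {1,2,3,4} splits into {1,3} and {2,4}.
No further refinement is possible. Final partition (3 blocks): {6} | {1,3} | {2,4}.
The equivalence class containing 2 is {2,4}, of size 2.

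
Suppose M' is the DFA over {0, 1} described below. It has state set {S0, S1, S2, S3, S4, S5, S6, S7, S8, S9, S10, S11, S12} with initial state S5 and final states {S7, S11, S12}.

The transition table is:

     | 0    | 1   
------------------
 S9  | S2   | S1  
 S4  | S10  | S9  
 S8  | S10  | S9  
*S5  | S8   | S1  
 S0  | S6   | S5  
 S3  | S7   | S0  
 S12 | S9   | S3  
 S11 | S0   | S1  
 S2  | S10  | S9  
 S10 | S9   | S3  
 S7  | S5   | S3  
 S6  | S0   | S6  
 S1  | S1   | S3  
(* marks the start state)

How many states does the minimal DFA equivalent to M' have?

8

Reachable states from the start: {S0,S1,S2,S3,S5,S6,S7,S8,S9,S10}. Unreachable: {S4,S11,S12} — drop them.
P0 = {S7} | {S0,S1,S2,S3,S5,S6,S8,S9,S10}.
On input 0, block {S0,S1,S2,S3,S5,S6,S8,S9,S10} splits into {S0,S1,S2,S5,S6,S8,S9,S10} and {S3}.
On input 1, block {S0,S1,S2,S5,S6,S8,S9,S10} splits into {S0,S2,S5,S6,S8,S9} and {S1,S10}.
On input 0, block {S0,S2,S5,S6,S8,S9} splits into {S0,S5,S6,S9} and {S2,S8}.
Refine {S0,S5,S6,S9} on symbol 0: members go to different blocks, giving {S0,S6} and {S5,S9}.
Split {S0,S6} by δ(·,1) → {S0} and {S6}.
On input 0, block {S1,S10} splits into {S1} and {S10}.
Stable partition: {S7} | {S0} | {S3} | {S1} | {S2,S8} | {S5,S9} | {S6} | {S10} — 8 equivalence classes.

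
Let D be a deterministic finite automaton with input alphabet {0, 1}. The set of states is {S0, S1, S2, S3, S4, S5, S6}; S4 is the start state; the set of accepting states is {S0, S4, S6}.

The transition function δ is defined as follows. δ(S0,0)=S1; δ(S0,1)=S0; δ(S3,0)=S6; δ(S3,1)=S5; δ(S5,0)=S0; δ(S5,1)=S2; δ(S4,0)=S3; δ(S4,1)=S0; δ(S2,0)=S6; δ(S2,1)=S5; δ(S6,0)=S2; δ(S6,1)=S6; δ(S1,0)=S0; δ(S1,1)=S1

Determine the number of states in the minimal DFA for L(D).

Start with accepting vs non-accepting: {S0,S4,S6} | {S1,S2,S3,S5}.
The partition is now stable with 2 blocks: {S0,S4,S6} | {S1,S2,S3,S5}.

2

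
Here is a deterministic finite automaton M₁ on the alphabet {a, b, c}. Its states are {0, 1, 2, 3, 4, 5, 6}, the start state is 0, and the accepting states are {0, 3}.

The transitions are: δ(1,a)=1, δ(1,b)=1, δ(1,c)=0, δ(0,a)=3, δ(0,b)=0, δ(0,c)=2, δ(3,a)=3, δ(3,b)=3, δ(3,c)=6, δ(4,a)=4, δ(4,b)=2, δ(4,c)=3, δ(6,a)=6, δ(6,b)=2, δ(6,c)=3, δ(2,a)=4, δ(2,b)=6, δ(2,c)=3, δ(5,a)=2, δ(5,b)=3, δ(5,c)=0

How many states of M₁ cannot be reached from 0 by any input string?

BFS from 0 reaches {0, 2, 3, 4, 6}; the 2 state(s) 1, 5 are never visited.

2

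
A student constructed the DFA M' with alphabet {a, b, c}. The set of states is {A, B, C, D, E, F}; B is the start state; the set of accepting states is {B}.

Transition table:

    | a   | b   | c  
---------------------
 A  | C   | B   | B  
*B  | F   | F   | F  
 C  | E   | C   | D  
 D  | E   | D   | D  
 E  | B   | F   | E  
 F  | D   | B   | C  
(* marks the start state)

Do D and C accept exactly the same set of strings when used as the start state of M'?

States {A} cannot be reached from the start state, so discard them.
P0 = {B} | {C,D,E,F}.
Refine {C,D,E,F} on symbol a: members go to different blocks, giving {C,D,F} and {E}.
On input a, block {C,D,F} splits into {C,D} and {F}.
Stable partition: {B} | {C,D} | {E} | {F} — 4 equivalence classes.
D and C lie in the same block of the stable partition, so they are equivalent — no string distinguishes them.

Yes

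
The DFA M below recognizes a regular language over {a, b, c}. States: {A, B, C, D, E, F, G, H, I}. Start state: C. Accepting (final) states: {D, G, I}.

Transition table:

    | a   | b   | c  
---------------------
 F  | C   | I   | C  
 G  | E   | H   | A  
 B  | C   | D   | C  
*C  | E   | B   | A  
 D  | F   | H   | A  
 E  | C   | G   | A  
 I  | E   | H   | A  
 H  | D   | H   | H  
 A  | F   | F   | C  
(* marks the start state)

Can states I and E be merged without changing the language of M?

Initial partition by acceptance: {D,G,I} | {A,B,C,E,F,H}.
Split {A,B,C,E,F,H} by δ(·,a) → {A,B,C,E,F} and {H}.
Refine {A,B,C,E,F} on symbol b: members go to different blocks, giving {B,E,F} and {A,C}.
The partition is now stable with 4 blocks: {D,G,I} | {B,E,F} | {H} | {A,C}.
I and E end up in different blocks, so they are distinguishable. For instance, the string 'ε' is accepted from only I.

No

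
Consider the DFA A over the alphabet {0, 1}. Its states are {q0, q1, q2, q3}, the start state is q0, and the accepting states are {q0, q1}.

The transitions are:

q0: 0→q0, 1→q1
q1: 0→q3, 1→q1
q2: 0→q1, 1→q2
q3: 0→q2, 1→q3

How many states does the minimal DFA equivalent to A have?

4

All states are reachable from the start state.
P0 = {q0,q1} | {q2,q3}.
On input 0, block {q0,q1} splits into {q0} and {q1}.
Refine {q2,q3} on symbol 0: members go to different blocks, giving {q2} and {q3}.
The partition is now stable with 4 blocks: {q0} | {q2} | {q1} | {q3}.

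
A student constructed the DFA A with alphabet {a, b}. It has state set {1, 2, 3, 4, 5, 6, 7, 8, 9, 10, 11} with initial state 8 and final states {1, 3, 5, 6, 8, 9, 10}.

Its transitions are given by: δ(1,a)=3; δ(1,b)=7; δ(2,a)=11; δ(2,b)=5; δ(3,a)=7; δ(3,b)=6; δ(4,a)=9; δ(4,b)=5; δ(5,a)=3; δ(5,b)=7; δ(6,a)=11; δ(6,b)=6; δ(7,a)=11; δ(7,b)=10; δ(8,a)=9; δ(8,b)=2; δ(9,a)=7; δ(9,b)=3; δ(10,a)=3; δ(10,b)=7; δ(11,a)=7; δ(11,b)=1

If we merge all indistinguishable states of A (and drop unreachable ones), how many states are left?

3

First remove the unreachable states {4}; 10 states remain.
P0 = {1,3,5,6,8,9,10} | {2,7,11}.
Refine {1,3,5,6,8,9,10} on symbol a: members go to different blocks, giving {1,5,8,10} and {3,6,9}.
No further refinement is possible. Final partition (3 blocks): {1,5,8,10} | {2,7,11} | {3,6,9}.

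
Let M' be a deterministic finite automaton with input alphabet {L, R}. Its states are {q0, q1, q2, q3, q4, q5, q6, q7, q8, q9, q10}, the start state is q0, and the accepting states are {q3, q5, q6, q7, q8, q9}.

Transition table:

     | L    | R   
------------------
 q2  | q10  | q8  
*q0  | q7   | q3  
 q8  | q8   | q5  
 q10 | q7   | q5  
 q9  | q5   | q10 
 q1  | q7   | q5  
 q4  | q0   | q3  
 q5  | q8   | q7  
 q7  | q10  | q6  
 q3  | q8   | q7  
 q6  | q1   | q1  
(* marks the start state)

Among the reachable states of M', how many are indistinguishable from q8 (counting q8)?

Reachable states from the start: {q0,q1,q3,q5,q6,q7,q8,q10}. Unreachable: {q2,q4,q9} — drop them.
Initial partition by acceptance: {q3,q5,q6,q7,q8} | {q0,q1,q10}.
On input L, block {q3,q5,q6,q7,q8} splits into {q3,q5,q8} and {q6,q7}.
Split {q3,q5,q8} by δ(·,R) → {q3,q5} and {q8}.
Refine {q6,q7} on symbol R: members go to different blocks, giving {q6} and {q7}.
Stable partition: {q3,q5} | {q0,q1,q10} | {q6} | {q8} | {q7} — 5 equivalence classes.
The equivalence class containing q8 is {q8}, of size 1.

1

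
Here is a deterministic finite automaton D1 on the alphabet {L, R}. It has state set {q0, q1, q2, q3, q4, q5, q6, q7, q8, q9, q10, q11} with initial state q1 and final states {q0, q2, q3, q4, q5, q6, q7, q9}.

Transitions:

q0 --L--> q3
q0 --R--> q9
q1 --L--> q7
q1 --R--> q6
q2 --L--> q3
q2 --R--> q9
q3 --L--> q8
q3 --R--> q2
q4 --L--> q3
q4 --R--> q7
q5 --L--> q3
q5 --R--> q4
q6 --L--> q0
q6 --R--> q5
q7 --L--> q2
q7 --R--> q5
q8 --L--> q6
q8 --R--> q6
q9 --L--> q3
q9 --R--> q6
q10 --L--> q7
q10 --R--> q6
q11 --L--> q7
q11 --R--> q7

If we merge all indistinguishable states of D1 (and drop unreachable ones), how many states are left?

5

States {q10,q11} cannot be reached from the start state, so discard them.
P0 = {q0,q2,q3,q4,q5,q6,q7,q9} | {q1,q8}.
On input L, block {q0,q2,q3,q4,q5,q6,q7,q9} splits into {q0,q2,q4,q5,q6,q7,q9} and {q3}.
Split {q0,q2,q4,q5,q6,q7,q9} by δ(·,L) → {q0,q2,q4,q5,q9} and {q6,q7}.
Refine {q0,q2,q4,q5,q9} on symbol R: members go to different blocks, giving {q0,q2,q5} and {q4,q9}.
The partition is now stable with 5 blocks: {q0,q2,q5} | {q1,q8} | {q3} | {q6,q7} | {q4,q9}.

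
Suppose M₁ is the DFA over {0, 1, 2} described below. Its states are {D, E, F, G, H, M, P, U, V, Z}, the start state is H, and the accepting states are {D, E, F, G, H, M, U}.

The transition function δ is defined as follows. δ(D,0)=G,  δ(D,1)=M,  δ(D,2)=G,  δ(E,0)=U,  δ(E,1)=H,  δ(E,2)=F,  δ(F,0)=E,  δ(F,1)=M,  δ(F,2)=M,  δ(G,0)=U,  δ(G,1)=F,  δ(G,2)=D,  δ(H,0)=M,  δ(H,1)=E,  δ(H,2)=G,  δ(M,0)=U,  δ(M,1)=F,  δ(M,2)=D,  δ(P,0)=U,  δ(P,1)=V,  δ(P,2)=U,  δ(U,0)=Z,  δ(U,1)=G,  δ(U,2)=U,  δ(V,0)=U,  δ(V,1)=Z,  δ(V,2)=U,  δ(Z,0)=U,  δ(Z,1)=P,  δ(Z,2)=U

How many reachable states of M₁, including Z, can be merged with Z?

3

Every state is reachable, so we keep all 10.
P0 = {D,E,F,G,H,M,U} | {P,V,Z}.
Split {D,E,F,G,H,M,U} by δ(·,0) → {D,E,F,G,H,M} and {U}.
Refine {D,E,F,G,H,M} on symbol 0: members go to different blocks, giving {E,G,M} and {D,F,H}.
Stable partition: {E,G,M} | {P,V,Z} | {U} | {D,F,H} — 4 equivalence classes.
The equivalence class containing Z is {P,V,Z}, of size 3.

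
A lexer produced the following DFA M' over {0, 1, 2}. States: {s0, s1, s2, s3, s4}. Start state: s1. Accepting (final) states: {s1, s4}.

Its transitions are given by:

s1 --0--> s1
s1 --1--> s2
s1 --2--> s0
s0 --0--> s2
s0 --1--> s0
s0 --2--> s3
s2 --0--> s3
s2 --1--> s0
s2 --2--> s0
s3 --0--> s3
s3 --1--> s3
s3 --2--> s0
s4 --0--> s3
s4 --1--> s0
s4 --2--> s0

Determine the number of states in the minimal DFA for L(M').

2

States {s4} cannot be reached from the start state, so discard them.
P0 = {s1} | {s0,s2,s3}.
The partition is now stable with 2 blocks: {s1} | {s0,s2,s3}.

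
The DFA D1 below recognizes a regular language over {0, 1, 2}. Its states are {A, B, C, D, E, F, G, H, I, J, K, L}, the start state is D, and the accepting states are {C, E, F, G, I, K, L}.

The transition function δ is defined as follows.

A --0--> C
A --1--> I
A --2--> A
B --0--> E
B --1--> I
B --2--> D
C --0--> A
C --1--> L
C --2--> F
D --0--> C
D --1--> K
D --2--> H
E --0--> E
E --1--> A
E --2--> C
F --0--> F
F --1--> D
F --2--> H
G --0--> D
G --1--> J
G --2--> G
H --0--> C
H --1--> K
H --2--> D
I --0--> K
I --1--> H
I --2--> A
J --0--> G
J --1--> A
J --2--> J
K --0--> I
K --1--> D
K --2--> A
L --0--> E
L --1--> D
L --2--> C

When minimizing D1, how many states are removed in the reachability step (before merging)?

BFS from D reaches {A, C, D, E, F, H, I, K, L}; the 3 state(s) B, G, J are never visited.

3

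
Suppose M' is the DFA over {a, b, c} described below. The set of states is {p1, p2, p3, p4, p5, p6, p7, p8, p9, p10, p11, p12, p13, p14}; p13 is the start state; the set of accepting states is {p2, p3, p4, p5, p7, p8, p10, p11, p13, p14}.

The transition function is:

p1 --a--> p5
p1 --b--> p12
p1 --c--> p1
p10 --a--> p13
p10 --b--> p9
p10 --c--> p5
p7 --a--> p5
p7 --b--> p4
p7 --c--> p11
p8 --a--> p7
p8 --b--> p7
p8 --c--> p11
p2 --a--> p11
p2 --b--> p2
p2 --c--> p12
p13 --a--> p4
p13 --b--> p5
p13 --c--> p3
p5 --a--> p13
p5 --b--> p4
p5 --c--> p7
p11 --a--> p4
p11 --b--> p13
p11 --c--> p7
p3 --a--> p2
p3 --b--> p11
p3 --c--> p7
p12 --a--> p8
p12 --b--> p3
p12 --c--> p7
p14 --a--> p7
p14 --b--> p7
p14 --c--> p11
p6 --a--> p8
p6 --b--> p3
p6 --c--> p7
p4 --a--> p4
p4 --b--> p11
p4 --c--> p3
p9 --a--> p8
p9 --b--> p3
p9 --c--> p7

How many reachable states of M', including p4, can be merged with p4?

Reachable states from the start: {p2,p3,p4,p5,p7,p8,p11,p12,p13}. Unreachable: {p1,p6,p9,p10,p14} — drop them.
Start with accepting vs non-accepting: {p2,p3,p4,p5,p7,p8,p11,p13} | {p12}.
On input c, block {p2,p3,p4,p5,p7,p8,p11,p13} splits into {p3,p4,p5,p7,p8,p11,p13} and {p2}.
Refine {p3,p4,p5,p7,p8,p11,p13} on symbol a: members go to different blocks, giving {p4,p5,p7,p8,p11,p13} and {p3}.
Refine {p4,p5,p7,p8,p11,p13} on symbol c: members go to different blocks, giving {p5,p7,p8,p11} and {p4,p13}.
Split {p5,p7,p8,p11} by δ(·,a) → {p5,p11} and {p7,p8}.
Split {p7,p8} by δ(·,a) → {p7} and {p8}.
No further refinement is possible. Final partition (7 blocks): {p5,p11} | {p12} | {p2} | {p3} | {p4,p13} | {p7} | {p8}.
State p4 belongs to the block {p4,p13}, which has 2 states.

2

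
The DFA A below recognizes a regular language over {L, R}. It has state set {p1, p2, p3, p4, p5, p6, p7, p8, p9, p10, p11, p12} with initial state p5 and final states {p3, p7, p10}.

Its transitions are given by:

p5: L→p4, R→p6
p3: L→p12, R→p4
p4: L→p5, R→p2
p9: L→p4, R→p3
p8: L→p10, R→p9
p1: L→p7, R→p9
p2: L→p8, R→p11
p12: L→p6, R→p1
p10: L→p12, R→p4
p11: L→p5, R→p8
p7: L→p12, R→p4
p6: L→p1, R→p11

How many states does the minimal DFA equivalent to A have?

Initial partition by acceptance: {p3,p7,p10} | {p1,p2,p4,p5,p6,p8,p9,p11,p12}.
On input L, block {p1,p2,p4,p5,p6,p8,p9,p11,p12} splits into {p2,p4,p5,p6,p9,p11,p12} and {p1,p8}.
Split {p2,p4,p5,p6,p9,p11,p12} by δ(·,L) → {p4,p5,p9,p11,p12} and {p2,p6}.
Refine {p4,p5,p9,p11,p12} on symbol L: members go to different blocks, giving {p4,p5,p9,p11} and {p12}.
Refine {p4,p5,p9,p11} on symbol R: members go to different blocks, giving {p4,p5} and {p9} and {p11}.
No further refinement is possible. Final partition (7 blocks): {p3,p7,p10} | {p4,p5} | {p1,p8} | {p2,p6} | {p12} | {p9} | {p11}.

7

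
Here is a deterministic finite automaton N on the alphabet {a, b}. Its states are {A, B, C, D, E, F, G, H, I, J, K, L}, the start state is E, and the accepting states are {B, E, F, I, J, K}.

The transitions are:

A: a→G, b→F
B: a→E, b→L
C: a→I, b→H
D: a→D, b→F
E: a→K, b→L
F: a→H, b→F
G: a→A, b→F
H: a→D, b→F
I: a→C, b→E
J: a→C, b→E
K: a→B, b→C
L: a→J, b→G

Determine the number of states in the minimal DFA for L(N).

Start with accepting vs non-accepting: {B,E,F,I,J,K} | {A,C,D,G,H,L}.
Refine {B,E,F,I,J,K} on symbol a: members go to different blocks, giving {B,E,K} and {F,I,J}.
On input a, block {A,C,D,G,H,L} splits into {A,D,G,H} and {C,L}.
Refine {F,I,J} on symbol a: members go to different blocks, giving {I,J} and {F}.
Stable partition: {B,E,K} | {A,D,G,H} | {I,J} | {C,L} | {F} — 5 equivalence classes.

5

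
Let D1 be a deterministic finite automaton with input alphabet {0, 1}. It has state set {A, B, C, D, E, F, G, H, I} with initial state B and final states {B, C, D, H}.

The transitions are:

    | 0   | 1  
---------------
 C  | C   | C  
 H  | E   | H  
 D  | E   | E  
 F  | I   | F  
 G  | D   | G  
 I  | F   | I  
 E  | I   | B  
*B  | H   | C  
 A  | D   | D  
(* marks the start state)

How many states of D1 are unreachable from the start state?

3

BFS from B reaches {B, C, E, F, H, I}; the 3 state(s) A, D, G are never visited.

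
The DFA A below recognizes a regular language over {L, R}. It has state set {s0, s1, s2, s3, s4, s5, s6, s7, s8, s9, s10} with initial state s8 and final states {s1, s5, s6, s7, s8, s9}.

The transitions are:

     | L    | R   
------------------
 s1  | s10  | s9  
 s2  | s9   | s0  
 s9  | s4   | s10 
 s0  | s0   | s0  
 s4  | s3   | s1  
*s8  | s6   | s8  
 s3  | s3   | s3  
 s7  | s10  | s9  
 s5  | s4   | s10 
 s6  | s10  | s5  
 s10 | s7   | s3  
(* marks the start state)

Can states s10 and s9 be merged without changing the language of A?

No

Reachable states from the start: {s1,s3,s4,s5,s6,s7,s8,s9,s10}. Unreachable: {s0,s2} — drop them.
P0 = {s1,s5,s6,s7,s8,s9} | {s3,s4,s10}.
Split {s1,s5,s6,s7,s8,s9} by δ(·,L) → {s1,s5,s6,s7,s9} and {s8}.
On input R, block {s1,s5,s6,s7,s9} splits into {s1,s6,s7} and {s5,s9}.
Refine {s3,s4,s10} on symbol L: members go to different blocks, giving {s3,s4} and {s10}.
Split {s3,s4} by δ(·,R) → {s3} and {s4}.
The partition is now stable with 6 blocks: {s1,s6,s7} | {s3} | {s8} | {s5,s9} | {s10} | {s4}.
s10 and s9 end up in different blocks, so they are distinguishable. For instance, the string 'ε' is accepted from only s9.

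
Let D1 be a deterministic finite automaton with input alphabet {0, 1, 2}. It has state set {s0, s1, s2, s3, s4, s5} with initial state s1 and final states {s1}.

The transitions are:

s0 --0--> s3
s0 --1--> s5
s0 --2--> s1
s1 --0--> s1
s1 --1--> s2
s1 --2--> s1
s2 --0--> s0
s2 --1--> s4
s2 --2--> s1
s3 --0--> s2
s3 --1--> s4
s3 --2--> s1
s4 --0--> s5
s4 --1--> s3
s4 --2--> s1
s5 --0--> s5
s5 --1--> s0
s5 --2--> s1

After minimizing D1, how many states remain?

P0 = {s1} | {s0,s2,s3,s4,s5}.
Stable partition: {s1} | {s0,s2,s3,s4,s5} — 2 equivalence classes.

2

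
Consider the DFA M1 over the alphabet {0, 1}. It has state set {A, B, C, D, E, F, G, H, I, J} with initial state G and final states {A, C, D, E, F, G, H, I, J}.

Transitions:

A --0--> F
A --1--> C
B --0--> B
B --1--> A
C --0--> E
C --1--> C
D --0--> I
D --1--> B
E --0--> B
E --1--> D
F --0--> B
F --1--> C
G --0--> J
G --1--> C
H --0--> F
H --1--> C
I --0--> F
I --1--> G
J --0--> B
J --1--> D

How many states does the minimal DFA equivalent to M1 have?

States {H} cannot be reached from the start state, so discard them.
Initial partition by acceptance: {A,C,D,E,F,G,I,J} | {B}.
Split {A,C,D,E,F,G,I,J} by δ(·,0) → {A,C,D,G,I} and {E,F,J}.
Split {A,C,D,G,I} by δ(·,0) → {A,C,G,I} and {D}.
Refine {E,F,J} on symbol 1: members go to different blocks, giving {E,J} and {F}.
On input 0, block {A,C,G,I} splits into {A,I} and {C,G}.
No further refinement is possible. Final partition (6 blocks): {A,I} | {B} | {E,J} | {D} | {F} | {C,G}.

6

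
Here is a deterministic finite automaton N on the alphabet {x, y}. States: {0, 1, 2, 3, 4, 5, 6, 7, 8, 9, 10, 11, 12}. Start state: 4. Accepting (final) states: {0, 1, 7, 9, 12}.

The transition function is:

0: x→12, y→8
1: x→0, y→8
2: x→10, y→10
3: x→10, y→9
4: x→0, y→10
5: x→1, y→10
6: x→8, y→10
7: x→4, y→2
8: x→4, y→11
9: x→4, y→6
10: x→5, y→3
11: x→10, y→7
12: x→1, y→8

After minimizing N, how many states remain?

All states are reachable from the start state.
Start with accepting vs non-accepting: {0,1,7,9,12} | {2,3,4,5,6,8,10,11}.
Refine {0,1,7,9,12} on symbol x: members go to different blocks, giving {0,1,12} and {7,9}.
Refine {2,3,4,5,6,8,10,11} on symbol x: members go to different blocks, giving {2,3,6,8,10,11} and {4,5}.
On input x, block {2,3,6,8,10,11} splits into {2,3,6,11} and {8,10}.
Refine {2,3,6,11} on symbol y: members go to different blocks, giving {2,6} and {3,11}.
No further refinement is possible. Final partition (6 blocks): {0,1,12} | {2,6} | {7,9} | {4,5} | {8,10} | {3,11}.

6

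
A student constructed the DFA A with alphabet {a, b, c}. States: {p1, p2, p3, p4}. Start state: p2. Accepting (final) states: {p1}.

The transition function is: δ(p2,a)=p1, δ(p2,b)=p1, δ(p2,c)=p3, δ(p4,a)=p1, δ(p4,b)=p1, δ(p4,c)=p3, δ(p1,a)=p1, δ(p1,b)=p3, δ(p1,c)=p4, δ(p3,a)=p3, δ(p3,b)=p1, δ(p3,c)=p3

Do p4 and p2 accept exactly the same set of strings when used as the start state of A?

Yes

Every state is reachable, so we keep all 4.
Initial partition by acceptance: {p1} | {p2,p3,p4}.
Split {p2,p3,p4} by δ(·,a) → {p2,p4} and {p3}.
The partition is now stable with 3 blocks: {p1} | {p2,p4} | {p3}.
p4 and p2 lie in the same block of the stable partition, so they are equivalent — no string distinguishes them.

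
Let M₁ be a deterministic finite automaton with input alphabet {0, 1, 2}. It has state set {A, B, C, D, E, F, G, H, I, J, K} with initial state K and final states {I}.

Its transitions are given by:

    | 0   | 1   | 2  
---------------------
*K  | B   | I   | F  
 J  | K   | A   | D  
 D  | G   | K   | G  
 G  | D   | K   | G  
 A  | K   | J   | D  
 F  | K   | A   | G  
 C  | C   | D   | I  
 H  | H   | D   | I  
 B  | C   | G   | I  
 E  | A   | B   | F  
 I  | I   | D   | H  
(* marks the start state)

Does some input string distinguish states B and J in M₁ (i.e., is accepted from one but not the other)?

States {E} cannot be reached from the start state, so discard them.
Start with accepting vs non-accepting: {I} | {A,B,C,D,F,G,H,J,K}.
Refine {A,B,C,D,F,G,H,J,K} on symbol 1: members go to different blocks, giving {A,B,C,D,F,G,H,J} and {K}.
Refine {A,B,C,D,F,G,H,J} on symbol 0: members go to different blocks, giving {B,C,D,G,H} and {A,F,J}.
Split {B,C,D,G,H} by δ(·,1) → {B,C,H} and {D,G}.
Stable partition: {I} | {B,C,H} | {K} | {A,F,J} | {D,G} — 5 equivalence classes.
B and J end up in different blocks, so they are distinguishable. For instance, the string '2' is accepted from only B.

Yes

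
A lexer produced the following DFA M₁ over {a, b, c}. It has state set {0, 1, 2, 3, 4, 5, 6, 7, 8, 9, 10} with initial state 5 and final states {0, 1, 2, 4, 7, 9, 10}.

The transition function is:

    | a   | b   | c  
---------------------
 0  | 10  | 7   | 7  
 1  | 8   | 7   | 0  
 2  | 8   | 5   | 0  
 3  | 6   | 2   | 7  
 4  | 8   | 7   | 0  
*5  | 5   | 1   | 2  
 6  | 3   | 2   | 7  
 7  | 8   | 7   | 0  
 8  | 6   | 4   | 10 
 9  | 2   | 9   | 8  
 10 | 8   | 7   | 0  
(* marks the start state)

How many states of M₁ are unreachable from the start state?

BFS from 5 reaches {0, 1, 2, 3, 4, 5, 6, 7, 8, 10}; the 1 state(s) 9 are never visited.

1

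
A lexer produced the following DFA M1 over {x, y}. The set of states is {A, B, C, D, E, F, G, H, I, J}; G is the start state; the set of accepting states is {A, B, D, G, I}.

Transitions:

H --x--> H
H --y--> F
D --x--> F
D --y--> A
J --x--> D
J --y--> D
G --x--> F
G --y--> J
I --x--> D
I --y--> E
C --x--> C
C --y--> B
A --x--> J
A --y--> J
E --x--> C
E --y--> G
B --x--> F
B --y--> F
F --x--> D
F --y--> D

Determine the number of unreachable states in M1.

Starting at G and following transitions, the reachable set is {A, D, F, G, J}. That leaves B, C, E, H, I unreachable — 5 in total.

5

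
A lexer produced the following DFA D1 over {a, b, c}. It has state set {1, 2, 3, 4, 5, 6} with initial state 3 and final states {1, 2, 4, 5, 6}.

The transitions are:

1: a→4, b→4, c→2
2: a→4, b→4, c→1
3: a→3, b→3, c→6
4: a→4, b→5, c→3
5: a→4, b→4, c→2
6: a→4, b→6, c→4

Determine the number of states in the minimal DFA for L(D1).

4

P0 = {1,2,4,5,6} | {3}.
Split {1,2,4,5,6} by δ(·,c) → {1,2,5,6} and {4}.
On input b, block {1,2,5,6} splits into {1,2,5} and {6}.
The partition is now stable with 4 blocks: {1,2,5} | {3} | {4} | {6}.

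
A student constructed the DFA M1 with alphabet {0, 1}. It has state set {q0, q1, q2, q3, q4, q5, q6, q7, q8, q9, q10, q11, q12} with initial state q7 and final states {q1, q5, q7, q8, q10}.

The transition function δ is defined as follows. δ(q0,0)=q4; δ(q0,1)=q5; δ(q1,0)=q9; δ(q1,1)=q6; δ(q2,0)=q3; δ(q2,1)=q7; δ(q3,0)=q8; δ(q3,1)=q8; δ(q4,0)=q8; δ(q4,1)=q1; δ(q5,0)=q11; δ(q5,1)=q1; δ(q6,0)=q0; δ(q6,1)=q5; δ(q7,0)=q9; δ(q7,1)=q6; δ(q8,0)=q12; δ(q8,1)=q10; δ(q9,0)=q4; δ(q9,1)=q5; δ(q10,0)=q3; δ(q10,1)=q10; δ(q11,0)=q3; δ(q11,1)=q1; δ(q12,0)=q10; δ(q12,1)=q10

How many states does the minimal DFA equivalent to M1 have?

First remove the unreachable states {q2}; 12 states remain.
Initial partition by acceptance: {q1,q5,q7,q8,q10} | {q0,q3,q4,q6,q9,q11,q12}.
Split {q1,q5,q7,q8,q10} by δ(·,1) → {q5,q8,q10} and {q1,q7}.
Split {q5,q8,q10} by δ(·,1) → {q8,q10} and {q5}.
Split {q0,q3,q4,q6,q9,q11,q12} by δ(·,0) → {q0,q6,q9,q11} and {q3,q4,q12}.
Split {q0,q6,q9,q11} by δ(·,0) → {q0,q9,q11} and {q6}.
Refine {q0,q9,q11} on symbol 1: members go to different blocks, giving {q0,q9} and {q11}.
On input 1, block {q3,q4,q12} splits into {q3,q12} and {q4}.
Stable partition: {q8,q10} | {q0,q9} | {q1,q7} | {q5} | {q3,q12} | {q6} | {q11} | {q4} — 8 equivalence classes.

8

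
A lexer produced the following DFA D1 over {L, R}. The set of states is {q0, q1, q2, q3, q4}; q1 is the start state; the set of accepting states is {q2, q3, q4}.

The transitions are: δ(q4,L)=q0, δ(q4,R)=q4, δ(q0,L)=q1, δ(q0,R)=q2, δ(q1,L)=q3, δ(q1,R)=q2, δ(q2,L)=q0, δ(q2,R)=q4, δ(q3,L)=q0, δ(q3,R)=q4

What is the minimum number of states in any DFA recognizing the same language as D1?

All states are reachable from the start state.
Initial partition by acceptance: {q2,q3,q4} | {q0,q1}.
Split {q0,q1} by δ(·,L) → {q0} and {q1}.
Stable partition: {q2,q3,q4} | {q0} | {q1} — 3 equivalence classes.

3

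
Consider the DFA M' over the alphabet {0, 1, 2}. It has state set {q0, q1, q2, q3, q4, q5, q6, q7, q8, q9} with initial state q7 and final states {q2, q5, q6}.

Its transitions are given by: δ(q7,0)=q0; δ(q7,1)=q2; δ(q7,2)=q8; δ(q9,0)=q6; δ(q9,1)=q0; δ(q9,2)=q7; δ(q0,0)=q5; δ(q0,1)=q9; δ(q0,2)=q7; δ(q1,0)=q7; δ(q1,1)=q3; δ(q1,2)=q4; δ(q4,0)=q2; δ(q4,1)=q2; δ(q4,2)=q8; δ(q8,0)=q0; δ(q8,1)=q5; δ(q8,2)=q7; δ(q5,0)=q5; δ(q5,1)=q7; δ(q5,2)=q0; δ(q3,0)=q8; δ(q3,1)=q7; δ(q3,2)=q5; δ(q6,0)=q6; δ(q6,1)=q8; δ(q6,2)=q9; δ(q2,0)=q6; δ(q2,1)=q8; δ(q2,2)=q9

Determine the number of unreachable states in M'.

3

BFS from q7 reaches {q0, q2, q5, q6, q7, q8, q9}; the 3 state(s) q1, q3, q4 are never visited.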